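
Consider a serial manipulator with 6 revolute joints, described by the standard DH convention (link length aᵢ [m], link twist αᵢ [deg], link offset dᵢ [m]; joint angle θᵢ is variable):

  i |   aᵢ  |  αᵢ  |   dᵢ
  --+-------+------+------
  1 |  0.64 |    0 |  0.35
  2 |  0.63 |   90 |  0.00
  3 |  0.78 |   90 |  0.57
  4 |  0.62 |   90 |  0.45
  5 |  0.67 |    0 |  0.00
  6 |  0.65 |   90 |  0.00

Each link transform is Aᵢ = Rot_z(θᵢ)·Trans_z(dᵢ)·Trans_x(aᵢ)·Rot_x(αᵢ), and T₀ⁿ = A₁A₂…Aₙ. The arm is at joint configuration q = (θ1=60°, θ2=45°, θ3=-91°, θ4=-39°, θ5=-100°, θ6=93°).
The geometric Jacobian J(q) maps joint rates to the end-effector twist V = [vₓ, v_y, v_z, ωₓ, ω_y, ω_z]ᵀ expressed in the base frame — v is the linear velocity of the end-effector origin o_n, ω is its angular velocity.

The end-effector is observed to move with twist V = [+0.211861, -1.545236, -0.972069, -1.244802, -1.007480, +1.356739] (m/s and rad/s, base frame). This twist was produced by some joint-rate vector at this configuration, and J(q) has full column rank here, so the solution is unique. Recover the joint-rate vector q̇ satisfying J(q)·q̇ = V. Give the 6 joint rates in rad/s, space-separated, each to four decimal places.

o_n = [-0.0581, 1.3741, -1.3276]
J₁: ẑ×o_n = [-1.3741, -0.0581, 0.0000], ω = ẑ
J2: z=[0.0000, 0.0000, 1.0000] o=[0.3200, 0.5543, 0.3500] → [-0.8199, -0.3781, 0.0000, 0.0000, 0.0000, 1.0000]
J3: z=[0.9659, 0.2588, 0.0000] o=[0.1569, 1.1628, 0.3500] → [-0.4342, 1.6204, 0.2598, 0.9659, 0.2588, 0.0000]
J4: z=[0.2588, -0.9658, 0.0175] o=[0.7110, 1.2972, -0.4299] → [0.8656, 0.2189, -0.7229, 0.2588, -0.9658, 0.0175]
J5: z=[-0.7535, -0.1905, 0.6292] o=[0.4528, 0.7535, -0.9038] → [-0.3098, -0.6408, -0.5650, -0.7535, -0.1905, 0.6292]
J6: z=[-0.7535, -0.1905, 0.6292] o=[0.3524, 1.4112, -0.8249] → [0.1191, -0.6370, -0.0503, -0.7535, -0.1905, 0.6292]
q̇ = J⁺·V = [0.0680, 0.4220, -0.4070, 0.6660, 0.6150, 0.7440]

0.0680 0.4220 -0.4070 0.6660 0.6150 0.7440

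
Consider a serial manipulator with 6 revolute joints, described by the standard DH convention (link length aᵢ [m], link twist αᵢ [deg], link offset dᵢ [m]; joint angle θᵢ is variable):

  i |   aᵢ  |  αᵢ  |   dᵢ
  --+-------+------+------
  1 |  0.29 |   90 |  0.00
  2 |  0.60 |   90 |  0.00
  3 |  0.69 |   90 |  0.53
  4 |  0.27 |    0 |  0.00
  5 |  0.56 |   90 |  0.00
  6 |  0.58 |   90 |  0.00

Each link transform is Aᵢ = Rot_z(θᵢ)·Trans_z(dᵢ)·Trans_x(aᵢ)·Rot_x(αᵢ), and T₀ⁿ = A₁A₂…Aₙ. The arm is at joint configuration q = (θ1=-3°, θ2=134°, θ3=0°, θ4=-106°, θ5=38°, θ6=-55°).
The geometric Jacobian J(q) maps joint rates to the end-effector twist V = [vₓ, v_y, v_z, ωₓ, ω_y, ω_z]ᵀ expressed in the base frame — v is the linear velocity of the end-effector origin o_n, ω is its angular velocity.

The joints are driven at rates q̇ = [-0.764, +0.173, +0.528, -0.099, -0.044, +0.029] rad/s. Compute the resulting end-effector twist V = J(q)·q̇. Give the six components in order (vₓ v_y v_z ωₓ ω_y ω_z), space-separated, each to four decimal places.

-0.2344 0.4282 -0.5729 0.3736 -0.3360 -0.4241

o_n = [-1.2108, -0.4123, 0.7279]
J₁: ẑ×o_n = [0.4123, -1.2108, 0.0000], ω = ẑ
J2: z=[-0.0523, -0.9986, 0.0000] o=[0.2896, -0.0152, 0.0000] → [-0.7269, 0.0381, -1.4775, -0.0523, -0.9986, 0.0000]
J3: z=[0.7184, -0.0376, 0.6947] o=[-0.1266, 0.0066, 0.4316] → [0.2799, -0.9660, -0.3418, 0.7184, -0.0376, 0.6947]
J4: z=[0.0523, 0.9986, 0.0000] o=[-0.2246, 0.0118, 1.2961] → [-0.5674, 0.0297, 0.9627, 0.0523, 0.9986, 0.0000]
J5: z=[0.0523, 0.9986, 0.0000] o=[-0.3594, 0.0188, 1.0623] → [-0.3339, 0.0175, 0.8277, 0.0523, 0.9986, 0.0000]
J6: z=[0.3741, -0.0196, -0.9272] o=[-0.8779, 0.0460, 0.8525] → [-0.4225, 0.3553, -0.1780, 0.3741, -0.0196, -0.9272]
V = J·q̇ = [-0.2344, 0.4282, -0.5729, 0.3736, -0.3360, -0.4241]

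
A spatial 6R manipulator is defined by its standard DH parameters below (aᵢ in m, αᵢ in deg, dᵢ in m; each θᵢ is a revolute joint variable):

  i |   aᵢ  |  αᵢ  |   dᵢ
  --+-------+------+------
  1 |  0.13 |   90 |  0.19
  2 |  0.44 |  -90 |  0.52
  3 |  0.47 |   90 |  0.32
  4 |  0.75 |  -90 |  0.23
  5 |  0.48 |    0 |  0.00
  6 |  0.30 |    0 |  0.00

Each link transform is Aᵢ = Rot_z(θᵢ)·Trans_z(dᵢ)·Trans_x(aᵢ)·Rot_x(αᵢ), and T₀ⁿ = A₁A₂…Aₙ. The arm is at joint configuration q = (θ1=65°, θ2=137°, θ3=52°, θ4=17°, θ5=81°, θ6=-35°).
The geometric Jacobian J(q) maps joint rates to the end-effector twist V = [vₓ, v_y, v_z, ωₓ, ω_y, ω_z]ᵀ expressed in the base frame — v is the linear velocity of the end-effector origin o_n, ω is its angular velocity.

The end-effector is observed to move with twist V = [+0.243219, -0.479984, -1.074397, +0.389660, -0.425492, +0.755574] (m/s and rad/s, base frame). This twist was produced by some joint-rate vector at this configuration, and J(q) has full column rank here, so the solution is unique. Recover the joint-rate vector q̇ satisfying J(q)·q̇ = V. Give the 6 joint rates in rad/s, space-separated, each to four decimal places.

0.4080 0.3870 0.3230 0.4040 0.3350 -0.7810

o_n = [-1.2527, -0.5277, 0.4002]
J₁: ẑ×o_n = [0.5277, -1.2527, 0.0000], ω = ẑ
J2: z=[0.9063, -0.4226, 0.0000] o=[0.0549, 0.1178, 0.1900] → [-0.0888, -0.1905, -1.1377, 0.9063, -0.4226, 0.0000]
J3: z=[-0.2882, -0.6181, -0.7314] o=[0.3902, -0.3936, 0.4901] → [-0.0426, 1.1757, -0.9768, -0.2882, -0.6181, -0.7314]
J4: z=[0.3144, -0.7825, 0.5374] o=[-0.1271, -0.6267, 0.4534] → [-0.0116, -0.5882, -0.8497, 0.3144, -0.7825, 0.5374]
J5: z=[-0.0112, -0.5691, -0.8222] o=[-0.7667, -0.9960, 0.7178] → [0.5657, 0.3960, -0.2818, -0.0112, -0.5691, -0.8222]
J6: z=[-0.0112, -0.5691, -0.8222] o=[-0.9870, -0.6440, 0.4771] → [0.1393, 0.2176, -0.1525, -0.0112, -0.5691, -0.8222]
q̇ = J⁺·V = [0.4080, 0.3870, 0.3230, 0.4040, 0.3350, -0.7810]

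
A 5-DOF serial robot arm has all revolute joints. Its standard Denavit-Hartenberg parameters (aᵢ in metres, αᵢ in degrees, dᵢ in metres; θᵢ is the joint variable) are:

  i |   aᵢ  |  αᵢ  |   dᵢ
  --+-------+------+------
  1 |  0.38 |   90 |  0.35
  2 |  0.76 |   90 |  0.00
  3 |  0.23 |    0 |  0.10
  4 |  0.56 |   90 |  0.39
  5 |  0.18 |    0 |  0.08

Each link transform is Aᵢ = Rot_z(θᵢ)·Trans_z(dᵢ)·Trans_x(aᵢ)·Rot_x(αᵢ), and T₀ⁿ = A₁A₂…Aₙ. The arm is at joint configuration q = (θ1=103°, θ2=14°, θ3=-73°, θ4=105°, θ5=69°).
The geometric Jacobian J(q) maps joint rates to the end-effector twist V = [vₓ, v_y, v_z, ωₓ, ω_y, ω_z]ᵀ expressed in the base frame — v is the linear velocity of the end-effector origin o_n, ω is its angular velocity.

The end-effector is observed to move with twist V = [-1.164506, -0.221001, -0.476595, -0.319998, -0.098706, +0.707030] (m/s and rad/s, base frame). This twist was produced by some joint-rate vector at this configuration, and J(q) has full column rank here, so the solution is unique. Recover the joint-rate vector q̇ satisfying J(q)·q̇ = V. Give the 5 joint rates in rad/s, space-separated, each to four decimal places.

o_n = [-0.3847, 1.8580, 0.0500]
J₁: ẑ×o_n = [-1.8580, -0.3847, 0.0000], ω = ẑ
J2: z=[0.9744, 0.2250, 0.0000] o=[-0.0855, 0.3703, 0.3500] → [-0.0675, 0.2923, 1.5169, 0.9744, 0.2250, 0.0000]
J3: z=[-0.0544, 0.2357, -0.9703] o=[-0.2514, 1.0888, 0.5339] → [0.6323, 0.1030, -0.0104, -0.0544, 0.2357, -0.9703]
J4: z=[-0.0544, 0.2357, -0.9703] o=[-0.4858, 1.1265, 0.4531] → [0.6148, -0.1201, -0.0636, -0.0544, 0.2357, -0.9703]
J5: z=[-0.9420, 0.3102, 0.1282] o=[-0.3215, 1.7341, 0.1896] → [-0.0592, -0.1396, -0.0971, -0.9420, 0.3102, 0.1282]
q̇ = J⁺·V = [0.6100, -0.3340, 0.4450, -0.5450, 0.0000]

0.6100 -0.3340 0.4450 -0.5450 0.0000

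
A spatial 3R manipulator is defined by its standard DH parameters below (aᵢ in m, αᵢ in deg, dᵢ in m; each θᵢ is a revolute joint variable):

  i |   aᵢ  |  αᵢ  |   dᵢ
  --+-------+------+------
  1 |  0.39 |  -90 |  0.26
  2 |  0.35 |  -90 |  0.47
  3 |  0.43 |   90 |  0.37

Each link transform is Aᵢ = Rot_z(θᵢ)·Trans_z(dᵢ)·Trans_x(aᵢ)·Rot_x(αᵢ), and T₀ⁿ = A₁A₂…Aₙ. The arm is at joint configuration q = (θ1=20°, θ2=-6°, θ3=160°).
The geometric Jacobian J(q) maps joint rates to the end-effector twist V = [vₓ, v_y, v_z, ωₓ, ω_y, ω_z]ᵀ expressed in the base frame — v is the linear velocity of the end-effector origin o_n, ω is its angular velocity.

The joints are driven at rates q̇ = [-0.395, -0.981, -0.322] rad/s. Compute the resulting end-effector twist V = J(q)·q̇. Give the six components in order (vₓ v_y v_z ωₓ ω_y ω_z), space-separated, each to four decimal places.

0.6037 -0.0763 -0.0099 0.3039 -0.9334 -0.0748

o_n = [0.2418, 0.4317, -0.1136]
J₁: ẑ×o_n = [-0.4317, 0.2418, 0.0000], ω = ẑ
J2: z=[-0.3420, 0.9397, 0.0000] o=[0.3665, 0.1334, 0.2600] → [-0.3511, -0.1278, 0.0151, -0.3420, 0.9397, 0.0000]
J3: z=[0.0982, 0.0358, -0.9945] o=[0.5328, 0.6941, 0.2966] → [-0.2756, 0.3297, -0.0154, 0.0982, 0.0358, -0.9945]
V = J·q̇ = [0.6037, -0.0763, -0.0099, 0.3039, -0.9334, -0.0748]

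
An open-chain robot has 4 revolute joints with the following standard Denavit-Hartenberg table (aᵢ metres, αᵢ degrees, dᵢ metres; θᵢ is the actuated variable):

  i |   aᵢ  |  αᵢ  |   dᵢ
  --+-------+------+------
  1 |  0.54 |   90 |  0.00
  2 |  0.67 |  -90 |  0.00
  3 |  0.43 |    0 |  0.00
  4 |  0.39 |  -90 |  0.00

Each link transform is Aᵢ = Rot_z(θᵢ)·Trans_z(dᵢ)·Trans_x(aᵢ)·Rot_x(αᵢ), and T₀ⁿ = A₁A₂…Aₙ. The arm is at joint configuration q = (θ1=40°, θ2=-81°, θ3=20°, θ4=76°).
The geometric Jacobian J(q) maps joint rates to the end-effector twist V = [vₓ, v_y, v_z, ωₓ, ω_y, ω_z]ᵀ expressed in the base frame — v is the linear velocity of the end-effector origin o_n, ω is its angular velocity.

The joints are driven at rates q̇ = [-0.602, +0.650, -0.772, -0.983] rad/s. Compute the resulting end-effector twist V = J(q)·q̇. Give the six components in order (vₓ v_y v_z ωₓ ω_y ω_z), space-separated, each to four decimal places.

o_n = [0.1936, 0.8608, -1.0206]
J₁: ẑ×o_n = [-0.8608, 0.1936, 0.0000], ω = ẑ
J2: z=[0.6428, -0.7660, 0.0000] o=[0.4137, 0.3471, 0.0000] → [0.7818, 0.6560, 0.1616, 0.6428, -0.7660, 0.0000]
J3: z=[0.7566, 0.6349, 0.1564] o=[0.4940, 0.4145, -0.6618] → [-0.2976, 0.2245, 0.5283, 0.7566, 0.6349, 0.1564]
J4: z=[0.7566, 0.6349, 0.1564] o=[0.4478, 0.5678, -1.0608] → [-0.0203, -0.0702, 0.3831, 0.7566, 0.6349, 0.1564]
V = J·q̇ = [1.2761, 0.2055, -0.6794, -0.9100, -1.6121, -0.8765]

1.2761 0.2055 -0.6794 -0.9100 -1.6121 -0.8765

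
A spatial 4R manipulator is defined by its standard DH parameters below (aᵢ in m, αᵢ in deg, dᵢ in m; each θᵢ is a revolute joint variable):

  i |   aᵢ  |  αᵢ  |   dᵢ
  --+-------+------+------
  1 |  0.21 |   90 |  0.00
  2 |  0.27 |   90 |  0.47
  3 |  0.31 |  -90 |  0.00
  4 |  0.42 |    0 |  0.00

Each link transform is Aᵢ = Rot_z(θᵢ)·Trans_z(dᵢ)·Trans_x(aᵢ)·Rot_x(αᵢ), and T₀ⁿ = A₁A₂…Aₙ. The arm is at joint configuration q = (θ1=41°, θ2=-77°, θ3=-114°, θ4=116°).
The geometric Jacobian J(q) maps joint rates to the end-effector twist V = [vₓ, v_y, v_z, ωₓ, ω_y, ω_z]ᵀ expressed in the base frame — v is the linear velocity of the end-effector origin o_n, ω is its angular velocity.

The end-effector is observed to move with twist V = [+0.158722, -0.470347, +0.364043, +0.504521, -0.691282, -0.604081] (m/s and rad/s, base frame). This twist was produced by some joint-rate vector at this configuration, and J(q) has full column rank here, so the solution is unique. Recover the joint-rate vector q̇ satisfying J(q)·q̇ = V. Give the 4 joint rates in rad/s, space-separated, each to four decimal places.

-0.9370 0.7010 -0.0040 -0.3730

o_n = [0.7061, 0.1435, -0.1283]
J₁: ẑ×o_n = [-0.1435, 0.7061, 0.0000], ω = ẑ
J2: z=[0.6561, -0.7547, 0.0000] o=[0.1585, 0.1378, 0.0000] → [0.0968, 0.0842, 0.4170, 0.6561, -0.7547, 0.0000]
J3: z=[-0.7354, -0.6392, -0.2250] o=[0.5127, -0.1771, -0.2631] → [-0.0141, 0.0556, -0.1121, -0.7354, -0.6392, -0.2250]
J4: z=[-0.1117, 0.4418, -0.8901] o=[0.3055, 0.0180, -0.1402] → [0.1169, -0.3553, -0.1910, -0.1117, 0.4418, -0.8901]
q̇ = J⁺·V = [-0.9370, 0.7010, -0.0040, -0.3730]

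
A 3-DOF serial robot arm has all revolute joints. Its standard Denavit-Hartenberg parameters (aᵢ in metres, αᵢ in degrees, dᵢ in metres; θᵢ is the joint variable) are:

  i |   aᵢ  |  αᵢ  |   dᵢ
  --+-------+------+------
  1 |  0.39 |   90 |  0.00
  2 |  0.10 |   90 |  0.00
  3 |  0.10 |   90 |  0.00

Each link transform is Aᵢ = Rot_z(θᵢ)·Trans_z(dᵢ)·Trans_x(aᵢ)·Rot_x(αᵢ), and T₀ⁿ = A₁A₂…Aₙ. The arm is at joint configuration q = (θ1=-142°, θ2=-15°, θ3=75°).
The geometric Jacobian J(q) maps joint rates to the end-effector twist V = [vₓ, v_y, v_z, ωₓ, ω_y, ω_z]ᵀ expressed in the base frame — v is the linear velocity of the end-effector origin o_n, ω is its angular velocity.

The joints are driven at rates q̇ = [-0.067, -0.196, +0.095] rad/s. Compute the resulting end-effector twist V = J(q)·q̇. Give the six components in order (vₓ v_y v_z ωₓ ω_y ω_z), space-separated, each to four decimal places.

-0.0055 0.0423 -0.0215 0.1400 -0.1393 -0.1588

o_n = [-0.4626, -0.2389, -0.0326]
J₁: ẑ×o_n = [0.2389, -0.4626, 0.0000], ω = ẑ
J2: z=[-0.6157, 0.7880, 0.0000] o=[-0.3073, -0.2401, 0.0000] → [-0.0257, -0.0201, 0.1216, -0.6157, 0.7880, 0.0000]
J3: z=[0.2040, 0.1593, -0.9659] o=[-0.3834, -0.2996, -0.0259] → [0.0576, 0.0778, 0.0250, 0.2040, 0.1593, -0.9659]
V = J·q̇ = [-0.0055, 0.0423, -0.0215, 0.1400, -0.1393, -0.1588]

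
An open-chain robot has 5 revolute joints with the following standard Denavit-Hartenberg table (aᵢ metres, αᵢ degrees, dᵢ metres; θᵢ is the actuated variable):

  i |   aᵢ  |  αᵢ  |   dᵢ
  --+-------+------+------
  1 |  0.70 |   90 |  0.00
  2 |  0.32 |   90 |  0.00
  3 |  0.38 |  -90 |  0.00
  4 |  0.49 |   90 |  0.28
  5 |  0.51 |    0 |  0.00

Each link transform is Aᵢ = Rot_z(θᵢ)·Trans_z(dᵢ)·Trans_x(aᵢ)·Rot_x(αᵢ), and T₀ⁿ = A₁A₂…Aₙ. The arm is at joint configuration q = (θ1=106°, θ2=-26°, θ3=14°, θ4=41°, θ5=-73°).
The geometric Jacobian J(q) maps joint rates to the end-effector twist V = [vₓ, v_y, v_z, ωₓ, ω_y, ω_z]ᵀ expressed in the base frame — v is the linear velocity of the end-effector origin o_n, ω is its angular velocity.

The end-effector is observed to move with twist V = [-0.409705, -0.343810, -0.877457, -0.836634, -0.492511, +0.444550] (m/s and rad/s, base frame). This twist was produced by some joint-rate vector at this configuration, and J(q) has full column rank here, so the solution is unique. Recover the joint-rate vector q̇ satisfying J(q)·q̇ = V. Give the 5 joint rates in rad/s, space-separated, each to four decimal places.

0.4310 -0.4100 0.4920 -0.4600 -0.5270

o_n = [-0.5358, 1.8943, -0.1522]
J₁: ẑ×o_n = [-1.8943, -0.5358, 0.0000], ω = ẑ
J2: z=[0.9613, 0.2756, 0.0000] o=[-0.1929, 0.6729, 0.0000] → [-0.0420, 0.1463, 1.2686, 0.9613, 0.2756, 0.0000]
J3: z=[0.1208, -0.4214, -0.8988] o=[-0.2722, 0.9494, -0.1403] → [0.8544, 0.2384, 0.0031, 0.1208, -0.4214, -0.8988]
J4: z=[0.9926, 0.0584, 0.1061] o=[-0.2752, 1.2933, -0.3019] → [-0.0550, -0.1762, 0.6119, 0.9926, 0.0584, 0.1061]
J5: z=[0.0861, 0.2757, -0.9574] o=[-0.0390, 1.7798, -0.1406] → [0.1065, 0.4767, 0.1468, 0.0861, 0.2757, -0.9574]
q̇ = J⁺·V = [0.4310, -0.4100, 0.4920, -0.4600, -0.5270]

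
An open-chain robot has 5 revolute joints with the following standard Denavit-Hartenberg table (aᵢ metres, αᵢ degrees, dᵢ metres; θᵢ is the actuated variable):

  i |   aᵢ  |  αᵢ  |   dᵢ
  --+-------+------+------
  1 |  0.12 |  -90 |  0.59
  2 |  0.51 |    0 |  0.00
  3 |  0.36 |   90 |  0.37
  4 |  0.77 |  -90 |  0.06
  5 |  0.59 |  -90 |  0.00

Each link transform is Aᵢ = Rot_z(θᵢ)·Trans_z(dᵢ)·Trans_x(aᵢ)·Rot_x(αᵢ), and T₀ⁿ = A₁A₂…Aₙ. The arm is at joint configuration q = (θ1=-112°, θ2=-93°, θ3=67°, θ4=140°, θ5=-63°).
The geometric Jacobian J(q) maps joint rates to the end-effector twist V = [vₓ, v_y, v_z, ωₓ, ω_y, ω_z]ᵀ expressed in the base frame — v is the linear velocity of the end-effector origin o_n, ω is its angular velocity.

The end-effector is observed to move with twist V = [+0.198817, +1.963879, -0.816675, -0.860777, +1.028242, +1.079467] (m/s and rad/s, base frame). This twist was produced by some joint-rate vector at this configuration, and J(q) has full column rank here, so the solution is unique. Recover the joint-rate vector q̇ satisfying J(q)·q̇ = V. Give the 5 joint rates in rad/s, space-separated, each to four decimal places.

1.0000 -0.5160 -0.0330 0.3480 0.8280

o_n = [1.1693, 0.1256, 1.4350]
J₁: ẑ×o_n = [-0.1256, 1.1693, 0.0000], ω = ẑ
J2: z=[0.9272, -0.3746, 0.0000] o=[-0.0450, -0.1113, 0.5900] → [-0.3165, -0.7835, 0.6745, 0.9272, -0.3746, 0.0000]
J3: z=[0.9272, -0.3746, 0.0000] o=[-0.0350, -0.0865, 1.0993] → [-0.1258, -0.3113, 0.6478, 0.9272, -0.3746, 0.0000]
J4: z=[0.1642, 0.4065, 0.8988] o=[0.1869, -0.5251, 1.2571] → [-0.5125, 0.8538, -0.2924, 0.1642, 0.4065, 0.8988]
J5: z=[-0.4938, 0.8226, -0.2818] o=[0.8543, -0.1946, 1.0525] → [0.4049, 0.1001, -0.4173, -0.4938, 0.8226, -0.2818]
q̇ = J⁺·V = [1.0000, -0.5160, -0.0330, 0.3480, 0.8280]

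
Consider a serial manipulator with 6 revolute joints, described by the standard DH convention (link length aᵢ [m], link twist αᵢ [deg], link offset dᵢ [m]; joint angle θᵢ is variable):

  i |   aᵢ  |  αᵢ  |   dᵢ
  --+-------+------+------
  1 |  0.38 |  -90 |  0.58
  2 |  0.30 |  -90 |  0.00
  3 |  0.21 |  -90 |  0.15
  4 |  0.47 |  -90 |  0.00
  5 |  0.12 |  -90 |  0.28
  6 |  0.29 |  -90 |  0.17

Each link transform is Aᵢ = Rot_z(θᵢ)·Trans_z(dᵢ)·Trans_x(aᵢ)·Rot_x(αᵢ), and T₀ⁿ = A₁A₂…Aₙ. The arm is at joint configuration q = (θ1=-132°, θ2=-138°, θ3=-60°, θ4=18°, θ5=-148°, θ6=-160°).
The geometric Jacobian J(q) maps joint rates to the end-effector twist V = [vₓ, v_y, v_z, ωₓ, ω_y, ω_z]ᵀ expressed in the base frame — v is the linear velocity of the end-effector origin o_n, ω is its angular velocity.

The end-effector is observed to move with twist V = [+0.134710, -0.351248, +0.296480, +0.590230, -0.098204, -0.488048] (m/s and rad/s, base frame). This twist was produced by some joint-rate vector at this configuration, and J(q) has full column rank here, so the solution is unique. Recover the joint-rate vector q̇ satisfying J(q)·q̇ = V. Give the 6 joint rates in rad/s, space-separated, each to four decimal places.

0.3130 0.3370 -0.4880 -0.4950 0.3080 0.1820

o_n = [0.7562, -0.0816, 0.7530]
J₁: ẑ×o_n = [0.0816, 0.7562, -0.0000], ω = ẑ
J2: z=[0.7431, -0.6691, 0.0000] o=[-0.2543, -0.2824, 0.5800] → [-0.1158, -0.1286, 0.8253, 0.7431, -0.6691, 0.0000]
J3: z=[-0.4477, -0.4973, 0.7431] o=[-0.1051, -0.1167, 0.7807] → [-0.0123, 0.6276, 0.4126, -0.4477, -0.4973, 0.7431]
J4: z=[0.0591, 0.8128, 0.5795] o=[0.0151, -0.2550, 0.9625] → [-0.2707, 0.4418, -0.5921, 0.0591, 0.8128, 0.5795]
J5: z=[0.1501, 0.5667, -0.8102] o=[0.4790, -0.3184, 1.0041] → [0.0496, -0.1869, -0.1215, 0.1501, 0.5667, -0.8102]
J6: z=[0.5731, 0.6179, 0.5384] o=[0.4243, -0.0943, 0.8051] → [-0.0390, 0.2085, -0.1978, 0.5731, 0.6179, 0.5384]
q̇ = J⁺·V = [0.3130, 0.3370, -0.4880, -0.4950, 0.3080, 0.1820]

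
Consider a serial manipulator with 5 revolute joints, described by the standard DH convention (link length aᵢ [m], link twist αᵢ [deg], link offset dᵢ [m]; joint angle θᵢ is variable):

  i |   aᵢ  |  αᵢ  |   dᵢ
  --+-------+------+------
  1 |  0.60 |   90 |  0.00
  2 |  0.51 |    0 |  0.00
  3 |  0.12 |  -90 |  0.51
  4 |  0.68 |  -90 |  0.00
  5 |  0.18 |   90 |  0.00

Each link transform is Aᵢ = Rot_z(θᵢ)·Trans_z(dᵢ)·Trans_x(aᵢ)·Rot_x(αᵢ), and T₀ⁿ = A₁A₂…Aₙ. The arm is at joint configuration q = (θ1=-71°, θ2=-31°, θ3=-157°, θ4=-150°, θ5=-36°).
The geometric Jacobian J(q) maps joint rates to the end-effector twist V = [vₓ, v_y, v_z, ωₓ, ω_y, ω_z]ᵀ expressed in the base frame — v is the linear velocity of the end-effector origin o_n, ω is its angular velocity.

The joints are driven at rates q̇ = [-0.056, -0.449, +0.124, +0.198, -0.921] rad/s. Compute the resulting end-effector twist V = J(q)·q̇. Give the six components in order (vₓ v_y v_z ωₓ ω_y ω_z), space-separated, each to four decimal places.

o_n = [-0.3478, -1.8243, -0.4503]
J₁: ẑ×o_n = [1.8243, -0.3478, 0.0000], ω = ẑ
J2: z=[-0.9455, -0.3256, 0.0000] o=[0.1953, -0.5673, 0.0000] → [0.1466, -0.4257, 1.0117, -0.9455, -0.3256, 0.0000]
J3: z=[-0.9455, -0.3256, 0.0000] o=[0.3377, -0.9806, -0.2627] → [0.0611, -0.1774, 0.5745, -0.9455, -0.3256, 0.0000]
J4: z=[-0.0453, 0.1316, -0.9903] o=[-0.1832, -1.0343, -0.2460] → [-0.8091, 0.1537, 0.0575, -0.0453, 0.1316, -0.9903]
J5: z=[-0.9800, 0.1862, 0.0696] o=[-0.3149, -1.6964, -0.3279] → [-0.0139, -0.1222, 0.1315, -0.9800, 0.1862, 0.0696]
V = J·q̇ = [-0.3078, 0.3316, -0.4927, 1.2009, -0.0396, -0.3162]

-0.3078 0.3316 -0.4927 1.2009 -0.0396 -0.3162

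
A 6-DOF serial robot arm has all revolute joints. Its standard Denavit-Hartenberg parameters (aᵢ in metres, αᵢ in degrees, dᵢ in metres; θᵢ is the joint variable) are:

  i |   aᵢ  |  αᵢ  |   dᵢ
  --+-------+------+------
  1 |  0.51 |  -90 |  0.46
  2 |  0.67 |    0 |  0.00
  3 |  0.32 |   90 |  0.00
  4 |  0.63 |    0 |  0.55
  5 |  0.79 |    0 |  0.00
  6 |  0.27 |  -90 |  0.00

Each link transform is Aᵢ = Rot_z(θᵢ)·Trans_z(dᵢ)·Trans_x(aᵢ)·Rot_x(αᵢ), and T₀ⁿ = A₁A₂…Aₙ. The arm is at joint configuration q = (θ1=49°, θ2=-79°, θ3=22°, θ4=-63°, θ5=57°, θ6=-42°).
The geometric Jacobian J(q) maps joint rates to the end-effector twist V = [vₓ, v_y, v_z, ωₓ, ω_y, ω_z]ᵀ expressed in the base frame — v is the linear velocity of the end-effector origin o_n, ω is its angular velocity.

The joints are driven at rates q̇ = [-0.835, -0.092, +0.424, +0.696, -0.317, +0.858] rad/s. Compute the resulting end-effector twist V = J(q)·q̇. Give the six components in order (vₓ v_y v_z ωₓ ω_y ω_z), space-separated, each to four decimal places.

o_n = [1.3151, 0.2255, 2.7359]
J₁: ẑ×o_n = [-0.2255, 1.3151, 0.0000], ω = ẑ
J2: z=[-0.7547, 0.6561, 0.0000] o=[0.3346, 0.3849, 0.4600] → [1.4931, 1.7177, -0.5229, -0.7547, 0.6561, 0.0000]
J3: z=[-0.7547, 0.6561, 0.0000] o=[0.4185, 0.4814, 1.1177] → [1.0617, 1.2213, -0.3951, -0.7547, 0.6561, 0.0000]
J4: z=[-0.5502, -0.6330, 0.5446] o=[0.5328, 0.6129, 1.3861] → [-0.6434, 1.1688, 0.7083, -0.5502, -0.6330, 0.5446]
J5: z=[-0.5502, -0.6330, 0.5446] o=[0.7560, 0.0141, 1.9255] → [-0.6281, 0.7504, 0.2375, -0.5502, -0.6330, 0.5446]
J6: z=[-0.5502, -0.6330, 0.5446] o=[1.0991, 0.2829, 2.5844] → [-0.0647, 0.2010, 0.1683, -0.5502, -0.6330, 0.5446]
V = J·q̇ = [0.1969, 0.0098, 0.4427, -0.9312, -0.5652, -0.1613]

0.1969 0.0098 0.4427 -0.9312 -0.5652 -0.1613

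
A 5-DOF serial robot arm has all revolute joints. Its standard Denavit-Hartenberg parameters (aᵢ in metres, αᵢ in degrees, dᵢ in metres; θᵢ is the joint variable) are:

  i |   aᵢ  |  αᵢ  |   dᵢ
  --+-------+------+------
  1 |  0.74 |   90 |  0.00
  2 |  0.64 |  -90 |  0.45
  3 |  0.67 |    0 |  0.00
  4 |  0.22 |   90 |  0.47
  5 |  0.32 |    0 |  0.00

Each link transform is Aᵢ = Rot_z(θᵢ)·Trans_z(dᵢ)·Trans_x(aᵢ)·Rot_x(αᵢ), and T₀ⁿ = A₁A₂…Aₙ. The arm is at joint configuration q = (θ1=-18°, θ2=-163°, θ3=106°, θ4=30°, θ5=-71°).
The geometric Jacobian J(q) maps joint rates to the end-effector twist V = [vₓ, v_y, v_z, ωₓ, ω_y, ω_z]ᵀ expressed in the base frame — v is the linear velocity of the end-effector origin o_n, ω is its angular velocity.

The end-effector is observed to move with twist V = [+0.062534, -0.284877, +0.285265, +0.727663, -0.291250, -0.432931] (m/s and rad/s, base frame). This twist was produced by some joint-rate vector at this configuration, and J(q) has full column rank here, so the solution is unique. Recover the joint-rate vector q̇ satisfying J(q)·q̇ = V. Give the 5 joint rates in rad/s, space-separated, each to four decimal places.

0.4500 -0.4550 0.6100 0.4630 -0.7050

o_n = [0.6779, 0.2206, -0.2251]
J₁: ẑ×o_n = [-0.2206, 0.6779, 0.0000], ω = ẑ
J2: z=[-0.3090, -0.9511, 0.0000] o=[0.7038, -0.2287, 0.0000] → [0.2140, -0.0695, -0.1635, -0.3090, -0.9511, 0.0000]
J3: z=[0.2781, -0.0903, -0.9563] o=[-0.0174, -0.4675, -0.1871] → [0.6614, -0.6543, 0.2541, 0.2781, -0.0903, -0.9563]
J4: z=[0.2781, -0.0903, -0.9563] o=[0.3496, 0.0904, -0.1331] → [0.1328, -0.2883, 0.0658, 0.2781, -0.0903, -0.9563]
J5: z=[-0.4095, 0.8894, -0.2031] o=[0.6715, 0.1465, -0.5363] → [0.2919, 0.1262, -0.0360, -0.4095, 0.8894, -0.2031]
q̇ = J⁺·V = [0.4500, -0.4550, 0.6100, 0.4630, -0.7050]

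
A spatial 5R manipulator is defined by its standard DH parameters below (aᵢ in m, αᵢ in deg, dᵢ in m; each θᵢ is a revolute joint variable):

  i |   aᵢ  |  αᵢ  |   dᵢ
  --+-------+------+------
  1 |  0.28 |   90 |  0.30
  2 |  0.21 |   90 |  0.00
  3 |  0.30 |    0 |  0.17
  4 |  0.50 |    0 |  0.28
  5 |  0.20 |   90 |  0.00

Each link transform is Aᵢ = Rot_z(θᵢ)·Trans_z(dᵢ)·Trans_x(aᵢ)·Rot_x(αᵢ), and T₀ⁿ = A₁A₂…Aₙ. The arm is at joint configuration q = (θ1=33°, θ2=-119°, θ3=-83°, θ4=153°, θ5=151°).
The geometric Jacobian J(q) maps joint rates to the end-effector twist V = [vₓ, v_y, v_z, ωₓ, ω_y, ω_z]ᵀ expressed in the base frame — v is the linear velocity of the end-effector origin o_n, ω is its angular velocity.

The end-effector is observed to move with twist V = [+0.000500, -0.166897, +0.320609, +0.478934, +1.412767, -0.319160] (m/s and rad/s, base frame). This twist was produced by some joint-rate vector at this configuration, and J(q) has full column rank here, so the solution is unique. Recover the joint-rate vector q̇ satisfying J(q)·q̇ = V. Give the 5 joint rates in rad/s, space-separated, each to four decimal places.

o_n = [-0.1814, -0.1665, 0.2850]
J₁: ẑ×o_n = [0.1665, -0.1814, 0.0000], ω = ẑ
J2: z=[0.5446, -0.8387, 0.0000] o=[0.2348, 0.1525, 0.3000] → [0.0126, 0.0082, -0.5228, 0.5446, -0.8387, 0.0000]
J3: z=[-0.7335, -0.4764, 0.4848] o=[0.1494, 0.0970, 0.1163] → [0.0475, -0.0367, 0.0357, -0.7335, -0.4764, 0.4848]
J4: z=[-0.7335, -0.4764, 0.4848] o=[-0.1523, 0.2561, 0.1668] → [0.1486, 0.0726, 0.2962, -0.7335, -0.4764, 0.4848]
J5: z=[-0.7335, -0.4764, 0.4848] o=[-0.1713, -0.3164, 0.1529] → [-0.1356, 0.0919, -0.1148, -0.7335, -0.4764, 0.4848]
q̇ = J⁺·V = [0.3300, -0.9240, -0.0720, -0.7430, -0.5240]

0.3300 -0.9240 -0.0720 -0.7430 -0.5240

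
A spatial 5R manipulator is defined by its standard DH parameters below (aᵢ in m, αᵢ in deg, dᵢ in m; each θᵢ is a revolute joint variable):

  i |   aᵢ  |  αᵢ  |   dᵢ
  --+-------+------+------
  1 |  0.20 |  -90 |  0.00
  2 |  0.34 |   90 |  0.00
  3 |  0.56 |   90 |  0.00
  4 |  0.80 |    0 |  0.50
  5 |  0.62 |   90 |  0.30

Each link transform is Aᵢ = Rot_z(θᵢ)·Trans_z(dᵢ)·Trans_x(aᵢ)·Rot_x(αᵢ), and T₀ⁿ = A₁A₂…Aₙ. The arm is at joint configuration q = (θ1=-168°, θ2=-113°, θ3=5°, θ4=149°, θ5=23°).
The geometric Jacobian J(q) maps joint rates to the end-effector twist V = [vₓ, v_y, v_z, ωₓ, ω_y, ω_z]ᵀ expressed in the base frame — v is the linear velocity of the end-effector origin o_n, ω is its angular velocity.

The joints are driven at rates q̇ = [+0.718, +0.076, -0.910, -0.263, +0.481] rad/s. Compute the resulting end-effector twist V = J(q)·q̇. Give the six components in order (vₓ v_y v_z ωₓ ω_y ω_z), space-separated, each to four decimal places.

o_n = [-0.0511, 0.8698, -0.4959]
J₁: ẑ×o_n = [-0.8698, -0.0511, 0.0000], ω = ẑ
J2: z=[0.2079, -0.9781, 0.0000] o=[-0.1956, -0.0416, 0.0000] → [0.4850, 0.1031, 0.3309, 0.2079, -0.9781, 0.0000]
J3: z=[0.9004, 0.1914, -0.3907] o=[-0.0657, -0.0140, 0.3130] → [0.1905, 0.7226, 0.7929, 0.9004, 0.1914, -0.3907]
J4: z=[-0.1738, 0.9815, 0.0802] o=[0.1577, -0.0164, 0.8265] → [-1.3690, -0.2466, 0.0509, -0.1738, 0.9815, 0.0802]
J5: z=[-0.1738, 0.9815, 0.0802] o=[0.1682, 0.5562, 0.0768] → [-0.5872, -0.1171, 0.1608, -0.1738, 0.9815, 0.0802]
V = J·q̇ = [-0.6834, -0.6779, -0.6325, -0.8414, -0.0345, 1.0911]

-0.6834 -0.6779 -0.6325 -0.8414 -0.0345 1.0911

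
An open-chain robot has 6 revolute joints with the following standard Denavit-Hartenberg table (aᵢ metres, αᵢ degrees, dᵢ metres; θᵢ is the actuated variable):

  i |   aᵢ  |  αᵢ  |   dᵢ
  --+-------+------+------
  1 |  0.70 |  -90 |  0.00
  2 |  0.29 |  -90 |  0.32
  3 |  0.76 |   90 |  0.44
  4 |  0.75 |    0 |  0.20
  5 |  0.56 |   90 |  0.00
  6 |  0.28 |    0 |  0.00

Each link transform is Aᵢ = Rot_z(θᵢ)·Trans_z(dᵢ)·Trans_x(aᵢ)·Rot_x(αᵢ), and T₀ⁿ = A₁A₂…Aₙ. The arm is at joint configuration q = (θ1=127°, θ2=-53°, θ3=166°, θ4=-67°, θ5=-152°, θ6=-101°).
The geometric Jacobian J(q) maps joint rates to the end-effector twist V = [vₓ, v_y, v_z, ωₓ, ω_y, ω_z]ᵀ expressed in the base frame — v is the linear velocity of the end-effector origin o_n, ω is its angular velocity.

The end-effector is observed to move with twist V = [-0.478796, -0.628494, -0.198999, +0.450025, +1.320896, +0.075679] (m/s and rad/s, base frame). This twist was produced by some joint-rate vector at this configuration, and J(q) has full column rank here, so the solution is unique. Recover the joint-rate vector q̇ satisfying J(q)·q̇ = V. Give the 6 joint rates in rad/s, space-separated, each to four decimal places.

o_n = [-0.5071, 0.2856, -0.3350]
J₁: ẑ×o_n = [-0.2856, -0.5071, 0.0000], ω = ẑ
J2: z=[-0.7986, -0.6018, 0.0000] o=[-0.4213, 0.5590, 0.0000] → [0.2016, -0.2675, 0.1668, -0.7986, -0.6018, 0.0000]
J3: z=[-0.4806, 0.6378, -0.6018] o=[-0.7819, 0.5058, 0.2316] → [-0.4939, -0.4377, -0.0694, -0.4806, 0.6378, -0.6018]
J4: z=[0.6873, 0.7002, 0.1932] o=[-0.5794, 0.5427, -0.6221] → [0.2507, -0.1834, -0.2274, 0.6873, 0.7002, 0.1932]
J5: z=[0.6873, 0.7002, 0.1932] o=[0.0495, 0.1484, -0.3951] → [0.0156, -0.1488, 0.4840, 0.6873, 0.7002, 0.1932]
J6: z=[-0.0308, 0.2938, -0.9554] o=[-0.3570, 0.5128, -0.2699] → [-0.2362, 0.1414, 0.0511, -0.0308, 0.2938, -0.9554]
q̇ = J⁺·V = [0.4940, -0.3910, 0.8150, 0.6410, 0.1330, 0.0810]

0.4940 -0.3910 0.8150 0.6410 0.1330 0.0810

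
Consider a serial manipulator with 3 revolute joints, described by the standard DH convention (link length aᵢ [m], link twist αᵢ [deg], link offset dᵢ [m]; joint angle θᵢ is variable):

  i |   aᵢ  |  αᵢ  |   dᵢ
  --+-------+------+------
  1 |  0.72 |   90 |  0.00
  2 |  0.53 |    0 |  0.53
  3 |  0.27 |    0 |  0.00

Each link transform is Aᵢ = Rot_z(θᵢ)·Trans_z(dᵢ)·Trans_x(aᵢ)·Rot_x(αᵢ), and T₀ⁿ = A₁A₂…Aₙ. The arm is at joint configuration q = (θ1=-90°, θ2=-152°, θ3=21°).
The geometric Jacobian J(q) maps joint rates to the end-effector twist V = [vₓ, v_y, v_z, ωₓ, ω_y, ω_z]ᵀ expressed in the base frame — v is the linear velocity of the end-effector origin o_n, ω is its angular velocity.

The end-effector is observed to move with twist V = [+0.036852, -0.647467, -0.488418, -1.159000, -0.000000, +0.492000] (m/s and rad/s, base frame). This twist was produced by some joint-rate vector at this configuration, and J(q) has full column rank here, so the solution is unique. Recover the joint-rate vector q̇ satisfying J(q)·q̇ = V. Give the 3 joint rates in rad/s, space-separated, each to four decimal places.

0.4920 0.6050 0.5540

o_n = [-0.5300, -0.0749, -0.4526]
J₁: ẑ×o_n = [0.0749, -0.5300, 0.0000], ω = ẑ
J2: z=[-1.0000, -0.0000, 0.0000] o=[0.0000, -0.7200, 0.0000] → [-0.0000, -0.4526, -0.6451, -1.0000, -0.0000, 0.0000]
J3: z=[-1.0000, -0.0000, 0.0000] o=[-0.5300, -0.2520, -0.2488] → [0.0000, -0.2038, -0.1771, -1.0000, -0.0000, 0.0000]
q̇ = J⁺·V = [0.4920, 0.6050, 0.5540]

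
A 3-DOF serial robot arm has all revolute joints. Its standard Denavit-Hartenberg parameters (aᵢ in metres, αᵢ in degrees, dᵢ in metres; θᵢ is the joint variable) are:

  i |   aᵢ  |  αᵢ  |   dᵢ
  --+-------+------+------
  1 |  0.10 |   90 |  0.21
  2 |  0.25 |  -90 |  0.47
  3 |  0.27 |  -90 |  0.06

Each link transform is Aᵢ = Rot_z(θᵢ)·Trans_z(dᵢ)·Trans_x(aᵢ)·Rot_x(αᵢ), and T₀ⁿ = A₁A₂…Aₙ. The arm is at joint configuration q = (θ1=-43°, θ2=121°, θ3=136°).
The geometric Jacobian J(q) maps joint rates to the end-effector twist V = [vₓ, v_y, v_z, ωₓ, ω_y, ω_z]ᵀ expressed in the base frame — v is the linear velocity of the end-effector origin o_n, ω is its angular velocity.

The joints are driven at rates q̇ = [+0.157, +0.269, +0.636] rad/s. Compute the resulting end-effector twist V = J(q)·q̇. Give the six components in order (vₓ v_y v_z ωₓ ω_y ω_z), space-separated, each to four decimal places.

-0.0081 -0.1571 -0.1238 -0.5822 0.1751 -0.1706

o_n = [-0.1781, -0.2201, 0.2269]
J₁: ẑ×o_n = [0.2201, -0.1781, 0.0000], ω = ẑ
J2: z=[-0.6820, -0.7314, 0.0000] o=[0.0731, -0.0682, 0.2100] → [-0.0124, 0.0115, -0.0802, -0.6820, -0.7314, 0.0000]
J3: z=[-0.6269, 0.5846, -0.5150] o=[-0.3416, -0.3241, 0.4243] → [-0.0618, -0.2079, -0.1608, -0.6269, 0.5846, -0.5150]
V = J·q̇ = [-0.0081, -0.1571, -0.1238, -0.5822, 0.1751, -0.1706]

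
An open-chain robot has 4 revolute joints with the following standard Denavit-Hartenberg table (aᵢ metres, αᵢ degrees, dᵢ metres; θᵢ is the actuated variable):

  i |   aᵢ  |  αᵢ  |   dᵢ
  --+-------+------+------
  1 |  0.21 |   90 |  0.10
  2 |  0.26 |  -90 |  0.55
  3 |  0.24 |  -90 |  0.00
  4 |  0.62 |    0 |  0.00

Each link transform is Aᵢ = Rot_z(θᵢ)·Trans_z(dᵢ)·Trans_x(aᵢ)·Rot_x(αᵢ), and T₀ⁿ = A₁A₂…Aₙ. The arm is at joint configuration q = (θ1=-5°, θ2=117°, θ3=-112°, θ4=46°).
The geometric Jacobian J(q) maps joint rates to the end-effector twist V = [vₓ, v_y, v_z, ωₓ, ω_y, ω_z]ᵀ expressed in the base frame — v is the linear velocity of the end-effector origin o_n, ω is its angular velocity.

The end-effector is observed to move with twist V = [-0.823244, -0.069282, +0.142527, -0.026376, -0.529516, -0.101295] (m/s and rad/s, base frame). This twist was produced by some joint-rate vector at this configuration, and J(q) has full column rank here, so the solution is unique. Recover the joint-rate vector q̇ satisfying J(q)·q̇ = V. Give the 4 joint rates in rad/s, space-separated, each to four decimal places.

o_n = [0.4990, -1.2200, 0.3103]
J₁: ẑ×o_n = [1.2200, 0.4990, -0.0000], ω = ẑ
J2: z=[-0.0872, -0.9962, 0.0000] o=[0.2092, -0.0183, 0.1000] → [-0.2095, 0.0183, 0.3934, -0.0872, -0.9962, 0.0000]
J3: z=[-0.8876, 0.0777, -0.4540] o=[0.0437, -0.5559, 0.3317] → [-0.3031, -0.2257, 0.5541, -0.8876, 0.0777, -0.4540]
J4: z=[-0.4520, -0.3365, 0.8261] o=[0.0649, -0.7812, 0.2516] → [0.3428, 0.3851, 0.3444, -0.4520, -0.3365, 0.8261]
q̇ = J⁺·V = [-0.9720, 0.2200, -0.4130, 0.8270]

-0.9720 0.2200 -0.4130 0.8270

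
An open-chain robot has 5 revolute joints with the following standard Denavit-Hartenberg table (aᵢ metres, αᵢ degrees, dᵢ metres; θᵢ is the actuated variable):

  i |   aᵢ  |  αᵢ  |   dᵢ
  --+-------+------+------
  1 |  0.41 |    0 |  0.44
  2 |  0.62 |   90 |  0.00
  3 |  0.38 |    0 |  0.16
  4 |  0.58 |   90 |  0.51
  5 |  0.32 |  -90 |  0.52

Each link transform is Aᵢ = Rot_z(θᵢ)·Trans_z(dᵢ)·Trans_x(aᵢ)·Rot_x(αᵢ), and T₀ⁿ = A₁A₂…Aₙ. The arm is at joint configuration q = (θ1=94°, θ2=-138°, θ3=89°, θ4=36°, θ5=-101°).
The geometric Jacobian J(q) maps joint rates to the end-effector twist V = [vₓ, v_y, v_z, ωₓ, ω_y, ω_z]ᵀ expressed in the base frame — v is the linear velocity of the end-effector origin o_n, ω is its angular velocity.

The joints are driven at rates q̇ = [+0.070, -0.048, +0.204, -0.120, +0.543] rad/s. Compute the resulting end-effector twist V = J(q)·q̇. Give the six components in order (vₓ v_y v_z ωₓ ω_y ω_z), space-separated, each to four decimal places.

-0.1583 0.1924 0.1519 0.2616 -0.3694 0.3335

o_n = [0.2672, -0.3714, 1.5433]
J₁: ẑ×o_n = [0.3714, 0.2672, -0.0000], ω = ẑ
J2: z=[0.0000, 0.0000, 1.0000] o=[-0.0286, 0.4090, 0.4400] → [0.7804, 0.2958, -0.0000, 0.0000, 0.0000, 1.0000]
J3: z=[-0.6947, -0.7193, 0.0000] o=[0.4174, -0.0217, 0.4400] → [-0.7936, 0.7664, 0.1349, -0.6947, -0.7193, 0.0000]
J4: z=[-0.6947, -0.7193, 0.0000] o=[0.3110, -0.1414, 0.8199] → [-0.5203, 0.5025, 0.1283, -0.6947, -0.7193, 0.0000]
J5: z=[0.5892, -0.5690, 0.5736] o=[-0.2826, -0.2772, 1.2951] → [-0.0872, 0.1691, 0.2573, 0.5892, -0.5690, 0.5736]
V = J·q̇ = [-0.1583, 0.1924, 0.1519, 0.2616, -0.3694, 0.3335]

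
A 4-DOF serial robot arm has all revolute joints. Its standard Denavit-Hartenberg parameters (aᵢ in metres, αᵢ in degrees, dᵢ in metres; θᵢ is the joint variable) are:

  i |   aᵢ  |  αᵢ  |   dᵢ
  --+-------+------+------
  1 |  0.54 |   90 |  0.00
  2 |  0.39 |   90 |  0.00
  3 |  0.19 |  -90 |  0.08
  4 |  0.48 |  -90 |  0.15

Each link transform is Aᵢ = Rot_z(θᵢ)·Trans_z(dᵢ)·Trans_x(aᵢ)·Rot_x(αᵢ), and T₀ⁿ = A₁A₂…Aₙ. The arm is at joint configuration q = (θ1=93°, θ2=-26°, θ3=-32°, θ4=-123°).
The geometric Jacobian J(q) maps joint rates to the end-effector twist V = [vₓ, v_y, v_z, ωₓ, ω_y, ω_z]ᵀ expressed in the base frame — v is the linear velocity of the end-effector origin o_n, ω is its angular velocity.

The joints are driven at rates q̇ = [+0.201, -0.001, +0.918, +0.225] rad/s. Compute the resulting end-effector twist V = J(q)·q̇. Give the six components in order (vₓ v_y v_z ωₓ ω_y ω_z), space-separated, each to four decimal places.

-0.1671 -0.0692 -0.0203 0.2050 -0.2849 -0.6764

o_n = [0.1284, 0.7037, -0.6130]
J₁: ẑ×o_n = [-0.7037, 0.1284, 0.0000], ω = ẑ
J2: z=[0.9986, 0.0523, 0.0000] o=[-0.0283, 0.5393, 0.0000] → [-0.0321, 0.6121, 0.1560, 0.9986, 0.0523, 0.0000]
J3: z=[0.0229, -0.4378, -0.8988] o=[-0.0466, 0.8893, -0.1710] → [0.0267, -0.1472, 0.0724, 0.0229, -0.4378, -0.8988]
J4: z=[0.8220, 0.5200, -0.2323] o=[-0.1529, 0.9936, -0.3135] → [-0.2231, 0.1808, -0.3846, 0.8220, 0.5200, -0.2323]
V = J·q̇ = [-0.1671, -0.0692, -0.0203, 0.2050, -0.2849, -0.6764]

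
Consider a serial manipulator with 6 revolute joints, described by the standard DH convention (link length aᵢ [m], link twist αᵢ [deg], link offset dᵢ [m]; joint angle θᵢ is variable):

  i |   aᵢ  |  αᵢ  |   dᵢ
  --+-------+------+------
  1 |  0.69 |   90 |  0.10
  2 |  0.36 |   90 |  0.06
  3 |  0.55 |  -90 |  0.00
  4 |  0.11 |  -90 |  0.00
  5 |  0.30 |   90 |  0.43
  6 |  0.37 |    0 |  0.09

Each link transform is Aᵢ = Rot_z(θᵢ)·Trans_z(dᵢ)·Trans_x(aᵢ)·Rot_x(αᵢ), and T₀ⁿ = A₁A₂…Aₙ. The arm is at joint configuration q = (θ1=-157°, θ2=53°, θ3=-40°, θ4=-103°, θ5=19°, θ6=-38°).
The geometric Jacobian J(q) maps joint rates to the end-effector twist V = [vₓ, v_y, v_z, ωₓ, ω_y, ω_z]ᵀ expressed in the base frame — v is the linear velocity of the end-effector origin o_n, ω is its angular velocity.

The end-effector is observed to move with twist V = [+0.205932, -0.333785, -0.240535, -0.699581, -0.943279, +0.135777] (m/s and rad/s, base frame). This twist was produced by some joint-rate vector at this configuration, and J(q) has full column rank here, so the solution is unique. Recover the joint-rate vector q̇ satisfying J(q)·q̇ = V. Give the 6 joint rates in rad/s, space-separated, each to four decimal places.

o_n = [-1.4236, -1.0405, 0.2561]
J₁: ẑ×o_n = [1.0405, -1.4236, 0.0000], ω = ẑ
J2: z=[-0.3907, 0.9205, 0.0000] o=[-0.6351, -0.2696, 0.1000] → [0.1437, 0.0610, 1.0270, -0.3907, 0.9205, 0.0000]
J3: z=[-0.7351, -0.3121, -0.6018] o=[-0.8580, -0.2990, 0.3875] → [-0.4052, 0.2438, 0.3686, -0.7351, -0.3121, -0.6018]
J4: z=[-0.6554, 0.5540, 0.5134] o=[-0.9533, -0.7235, 0.7240] → [-0.0965, -0.5481, 0.4683, -0.6554, 0.5540, 0.5134]
J5: z=[-0.3341, -0.8222, 0.4607] o=[-1.0278, -0.7379, 0.6444] → [0.4586, -0.3121, -0.2243, -0.3341, -0.8222, 0.4607]
J6: z=[-0.8402, 0.4814, 0.2497] o=[-1.2996, -1.1825, 0.5870] → [-0.1947, -0.3089, -0.0597, -0.8402, 0.4814, 0.2497]
q̇ = J⁺·V = [0.1690, -0.2150, 0.5930, -0.1320, 0.7260, 0.2280]

0.1690 -0.2150 0.5930 -0.1320 0.7260 0.2280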